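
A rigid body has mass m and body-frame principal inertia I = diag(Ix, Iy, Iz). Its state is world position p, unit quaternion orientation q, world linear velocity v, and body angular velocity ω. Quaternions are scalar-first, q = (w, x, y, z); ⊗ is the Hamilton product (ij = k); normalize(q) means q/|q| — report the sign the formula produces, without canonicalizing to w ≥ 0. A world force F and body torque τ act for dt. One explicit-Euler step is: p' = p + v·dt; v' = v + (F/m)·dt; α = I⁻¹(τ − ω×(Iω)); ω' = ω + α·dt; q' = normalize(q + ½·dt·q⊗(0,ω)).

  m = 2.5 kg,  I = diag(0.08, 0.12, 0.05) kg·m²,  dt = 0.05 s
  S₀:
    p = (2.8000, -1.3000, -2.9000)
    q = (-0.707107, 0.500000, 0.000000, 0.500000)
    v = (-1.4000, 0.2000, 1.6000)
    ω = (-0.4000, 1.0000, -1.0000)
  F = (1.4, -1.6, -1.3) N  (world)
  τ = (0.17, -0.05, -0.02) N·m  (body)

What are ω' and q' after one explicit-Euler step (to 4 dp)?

ω' = (-0.3375, 0.9742, -1.0040)
q' = (-0.6891, 0.4942, -0.0102, 0.5298)

α = I⁻¹(τ − ω×Iω) = (1.2500, -0.5167, -0.0800)
new body rate ω' = (-0.3375, 0.9742, -1.0040)
Hamilton product q⊗(0,ω) = (0.7000000, -0.2171572, -0.4071070, 1.2071070)
q' = normalize(q + ½dt·q⊗(0,ω)) = (-0.6891, 0.4942, -0.0102, 0.5298)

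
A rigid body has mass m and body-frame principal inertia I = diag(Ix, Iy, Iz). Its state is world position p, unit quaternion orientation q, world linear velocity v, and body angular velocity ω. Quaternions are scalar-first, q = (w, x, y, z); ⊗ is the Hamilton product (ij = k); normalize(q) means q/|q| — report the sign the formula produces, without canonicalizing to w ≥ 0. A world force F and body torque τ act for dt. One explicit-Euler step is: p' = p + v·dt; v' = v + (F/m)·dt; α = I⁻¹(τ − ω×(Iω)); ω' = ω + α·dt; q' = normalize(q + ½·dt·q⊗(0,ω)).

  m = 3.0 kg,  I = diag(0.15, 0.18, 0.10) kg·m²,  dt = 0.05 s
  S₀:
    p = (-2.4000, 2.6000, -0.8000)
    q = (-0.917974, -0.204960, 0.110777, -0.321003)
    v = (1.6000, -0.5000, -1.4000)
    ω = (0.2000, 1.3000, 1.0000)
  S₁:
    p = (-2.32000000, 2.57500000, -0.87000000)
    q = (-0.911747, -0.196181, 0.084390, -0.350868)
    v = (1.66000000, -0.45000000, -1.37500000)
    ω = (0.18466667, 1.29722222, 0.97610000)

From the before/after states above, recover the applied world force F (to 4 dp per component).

v₁ − v₀ = (0.06000000, 0.05000000, 0.02500000)
F = m·Δv/dt = (3.6000, 3.0000, 1.5000)

F = (3.6000, 3.0000, 1.5000)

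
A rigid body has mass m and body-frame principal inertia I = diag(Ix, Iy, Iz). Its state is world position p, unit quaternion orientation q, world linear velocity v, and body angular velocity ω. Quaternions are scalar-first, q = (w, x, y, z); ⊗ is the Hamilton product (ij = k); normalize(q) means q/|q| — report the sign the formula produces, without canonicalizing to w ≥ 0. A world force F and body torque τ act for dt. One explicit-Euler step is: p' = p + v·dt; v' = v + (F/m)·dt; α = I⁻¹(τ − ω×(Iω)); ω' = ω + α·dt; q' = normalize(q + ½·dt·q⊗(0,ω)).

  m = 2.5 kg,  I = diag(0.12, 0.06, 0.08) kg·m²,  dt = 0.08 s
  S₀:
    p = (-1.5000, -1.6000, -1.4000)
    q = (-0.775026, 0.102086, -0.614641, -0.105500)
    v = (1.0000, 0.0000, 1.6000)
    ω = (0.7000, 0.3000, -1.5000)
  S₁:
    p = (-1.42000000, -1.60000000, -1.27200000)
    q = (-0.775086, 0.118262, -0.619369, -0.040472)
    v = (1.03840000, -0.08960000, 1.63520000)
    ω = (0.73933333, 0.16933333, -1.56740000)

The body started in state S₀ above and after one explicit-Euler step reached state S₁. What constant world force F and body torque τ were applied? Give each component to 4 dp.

F = (1.2000, -2.8000, 1.1000)
τ = (0.0500, -0.1400, -0.0800)

velocity change Δv = (0.03840000, -0.08960000, 0.03520000)
m·(v₁−v₀)/dt = (1.2000, -2.8000, 1.1000)
rate change Δω = (0.03933333, -0.13066667, -0.06740000)
applied torque τ = (0.0500, -0.1400, -0.0800)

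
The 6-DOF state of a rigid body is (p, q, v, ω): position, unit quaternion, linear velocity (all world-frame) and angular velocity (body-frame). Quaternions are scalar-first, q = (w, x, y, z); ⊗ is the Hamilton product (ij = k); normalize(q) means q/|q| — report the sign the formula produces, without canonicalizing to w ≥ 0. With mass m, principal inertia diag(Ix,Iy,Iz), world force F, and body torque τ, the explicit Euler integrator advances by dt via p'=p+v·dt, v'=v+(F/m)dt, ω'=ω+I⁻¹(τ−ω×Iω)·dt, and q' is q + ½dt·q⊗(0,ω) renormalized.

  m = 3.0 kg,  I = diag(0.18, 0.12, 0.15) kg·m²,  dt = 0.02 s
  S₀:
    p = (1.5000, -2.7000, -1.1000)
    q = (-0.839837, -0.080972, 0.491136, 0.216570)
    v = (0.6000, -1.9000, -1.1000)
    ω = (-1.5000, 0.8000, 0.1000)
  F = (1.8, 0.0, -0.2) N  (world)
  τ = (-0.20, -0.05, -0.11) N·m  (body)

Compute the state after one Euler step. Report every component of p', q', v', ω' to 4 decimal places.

linear accel F/m = (0.6000, 0.0000, -0.0667)
p' = p + v·dt = (1.5120, -2.7380, -1.1220)
v' = v + a·dt = (0.6120, -1.9000, -1.1013)
precession coupling ω×(Iω) = (0.0024, -0.0045, 0.0720)
(τ − ω×Iω)/I = (-1.1244, -0.3792, -1.2133)
ω' = ω + α·dt = (-1.5225, 0.7924, 0.0757)
Hamilton product q⊗(0,ω) = (-0.5360238, 1.1356131, -0.9886274, 0.5879427)
updated quaternion q' = (-0.8451, -0.0696, 0.4812, 0.2224)

p' = (1.5120, -2.7380, -1.1220)
q' = (-0.8451, -0.0696, 0.4812, 0.2224)
v' = (0.6120, -1.9000, -1.1013)
ω' = (-1.5225, 0.7924, 0.0757)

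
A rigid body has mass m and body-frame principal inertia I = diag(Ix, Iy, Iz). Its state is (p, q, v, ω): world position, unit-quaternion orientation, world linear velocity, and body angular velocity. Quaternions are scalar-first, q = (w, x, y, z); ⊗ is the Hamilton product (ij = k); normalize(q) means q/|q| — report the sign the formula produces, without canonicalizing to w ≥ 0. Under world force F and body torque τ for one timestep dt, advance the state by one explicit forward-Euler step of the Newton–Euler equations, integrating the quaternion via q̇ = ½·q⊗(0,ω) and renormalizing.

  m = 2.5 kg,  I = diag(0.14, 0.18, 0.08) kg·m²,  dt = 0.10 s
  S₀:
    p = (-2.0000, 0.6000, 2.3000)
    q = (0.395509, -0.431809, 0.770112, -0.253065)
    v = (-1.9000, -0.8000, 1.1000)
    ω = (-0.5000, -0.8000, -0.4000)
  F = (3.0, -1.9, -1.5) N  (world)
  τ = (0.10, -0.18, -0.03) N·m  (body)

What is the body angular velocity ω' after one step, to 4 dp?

ω×(Iω) gyroscopic = (-0.0320, 0.0120, 0.0160)
α = I⁻¹(τ − ω×Iω) = (0.9429, -1.0667, -0.5750)
new body rate ω' = (-0.4057, -0.9067, -0.4575)

ω' = (-0.4057, -0.9067, -0.4575)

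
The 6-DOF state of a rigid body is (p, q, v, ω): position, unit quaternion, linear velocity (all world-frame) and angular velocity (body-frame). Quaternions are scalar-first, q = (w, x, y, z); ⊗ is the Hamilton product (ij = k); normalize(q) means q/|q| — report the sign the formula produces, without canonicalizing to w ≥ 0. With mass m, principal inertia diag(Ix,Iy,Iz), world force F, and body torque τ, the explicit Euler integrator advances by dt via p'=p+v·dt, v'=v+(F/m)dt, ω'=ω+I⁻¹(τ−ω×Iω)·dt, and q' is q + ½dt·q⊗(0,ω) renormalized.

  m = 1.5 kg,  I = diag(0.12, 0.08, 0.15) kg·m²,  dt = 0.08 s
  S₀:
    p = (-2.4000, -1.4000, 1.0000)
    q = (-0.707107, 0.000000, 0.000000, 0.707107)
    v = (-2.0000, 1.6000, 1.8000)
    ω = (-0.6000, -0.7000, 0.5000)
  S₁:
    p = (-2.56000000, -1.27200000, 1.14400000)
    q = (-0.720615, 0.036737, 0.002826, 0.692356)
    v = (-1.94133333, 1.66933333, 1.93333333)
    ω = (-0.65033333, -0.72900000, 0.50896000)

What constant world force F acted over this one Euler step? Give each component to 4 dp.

F = (1.1000, 1.3000, 2.5000)

Δv = v₁−v₀ = (0.05866667, 0.06933333, 0.13333333)
F = m·Δv/dt = (1.1000, 1.3000, 2.5000)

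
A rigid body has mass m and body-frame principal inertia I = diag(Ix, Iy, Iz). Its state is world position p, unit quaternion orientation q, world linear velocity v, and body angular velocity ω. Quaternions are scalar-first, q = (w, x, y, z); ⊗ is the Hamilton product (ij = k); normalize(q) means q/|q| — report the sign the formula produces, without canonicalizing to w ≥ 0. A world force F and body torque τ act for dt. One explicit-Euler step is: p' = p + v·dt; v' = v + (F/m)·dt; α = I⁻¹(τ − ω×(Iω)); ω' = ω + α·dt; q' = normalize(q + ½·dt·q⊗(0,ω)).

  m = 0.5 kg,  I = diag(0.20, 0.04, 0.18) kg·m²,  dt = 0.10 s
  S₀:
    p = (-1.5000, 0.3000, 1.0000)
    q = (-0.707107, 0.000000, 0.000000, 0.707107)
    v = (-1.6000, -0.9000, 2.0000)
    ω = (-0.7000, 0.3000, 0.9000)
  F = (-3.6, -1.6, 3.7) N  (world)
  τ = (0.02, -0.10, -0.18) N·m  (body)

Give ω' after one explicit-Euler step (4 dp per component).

ω' = (-0.7089, 0.0815, 0.7813)

precession coupling ω×(Iω) = (0.0378, -0.0126, 0.0336)
angular accel α = (-0.0890, -2.1850, -1.1867)
ω + α·dt = (-0.7089, 0.0815, 0.7813)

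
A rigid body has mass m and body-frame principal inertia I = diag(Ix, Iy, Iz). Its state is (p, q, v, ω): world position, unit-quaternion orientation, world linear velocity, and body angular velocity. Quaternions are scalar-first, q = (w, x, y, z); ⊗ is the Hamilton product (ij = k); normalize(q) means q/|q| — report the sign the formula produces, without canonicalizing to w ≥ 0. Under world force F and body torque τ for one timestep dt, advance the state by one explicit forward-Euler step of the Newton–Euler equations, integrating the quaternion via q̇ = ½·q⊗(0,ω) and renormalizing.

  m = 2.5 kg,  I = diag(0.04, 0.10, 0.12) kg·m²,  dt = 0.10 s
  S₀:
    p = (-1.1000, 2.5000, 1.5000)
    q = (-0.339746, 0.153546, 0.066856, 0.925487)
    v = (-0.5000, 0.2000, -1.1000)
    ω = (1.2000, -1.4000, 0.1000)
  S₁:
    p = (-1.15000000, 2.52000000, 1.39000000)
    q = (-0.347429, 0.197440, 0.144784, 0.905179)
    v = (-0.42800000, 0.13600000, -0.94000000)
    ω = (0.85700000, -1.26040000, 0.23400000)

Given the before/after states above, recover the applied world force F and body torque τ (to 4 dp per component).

velocity change Δv = (0.07200000, -0.06400000, 0.16000000)
applied force F = (1.8000, -1.6000, 4.0000)
Δω = ω₁−ω₀ = (-0.34300000, 0.13960000, 0.13400000)
gyro term ω₀×Iω₀ = (-0.0028, -0.0096, -0.1008)
τ = I·(Δω/dt) + ω₀×(Iω₀) = (-0.1400, 0.1300, 0.0600)

F = (1.8000, -1.6000, 4.0000)
τ = (-0.1400, 0.1300, 0.0600)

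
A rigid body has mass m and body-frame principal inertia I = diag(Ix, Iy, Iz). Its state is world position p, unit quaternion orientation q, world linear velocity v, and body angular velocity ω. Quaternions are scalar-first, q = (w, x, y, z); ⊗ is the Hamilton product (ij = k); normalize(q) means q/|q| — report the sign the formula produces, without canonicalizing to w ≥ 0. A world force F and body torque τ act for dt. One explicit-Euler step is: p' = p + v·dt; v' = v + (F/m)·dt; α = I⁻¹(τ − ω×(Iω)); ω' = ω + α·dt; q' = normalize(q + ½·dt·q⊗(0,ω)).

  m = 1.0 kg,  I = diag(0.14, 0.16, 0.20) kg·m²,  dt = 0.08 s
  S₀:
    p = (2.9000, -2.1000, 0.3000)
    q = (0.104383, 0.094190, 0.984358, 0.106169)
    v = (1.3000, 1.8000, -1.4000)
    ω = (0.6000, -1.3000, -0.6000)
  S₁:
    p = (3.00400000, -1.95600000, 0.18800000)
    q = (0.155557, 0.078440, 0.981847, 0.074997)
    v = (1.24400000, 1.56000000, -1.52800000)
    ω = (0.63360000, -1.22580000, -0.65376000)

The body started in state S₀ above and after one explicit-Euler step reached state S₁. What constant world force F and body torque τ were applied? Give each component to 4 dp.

rate change Δω = (0.03360000, 0.07420000, -0.05376000)
gyro term ω₀×Iω₀ = (0.0312, 0.0216, -0.0156)
applied torque τ = (0.0900, 0.1700, -0.1500)
Δv = v₁−v₀ = (-0.05600000, -0.24000000, -0.12800000)
m·(v₁−v₀)/dt = (-0.7000, -3.0000, -1.6000)

F = (-0.7000, -3.0000, -1.6000)
τ = (0.0900, 0.1700, -0.1500)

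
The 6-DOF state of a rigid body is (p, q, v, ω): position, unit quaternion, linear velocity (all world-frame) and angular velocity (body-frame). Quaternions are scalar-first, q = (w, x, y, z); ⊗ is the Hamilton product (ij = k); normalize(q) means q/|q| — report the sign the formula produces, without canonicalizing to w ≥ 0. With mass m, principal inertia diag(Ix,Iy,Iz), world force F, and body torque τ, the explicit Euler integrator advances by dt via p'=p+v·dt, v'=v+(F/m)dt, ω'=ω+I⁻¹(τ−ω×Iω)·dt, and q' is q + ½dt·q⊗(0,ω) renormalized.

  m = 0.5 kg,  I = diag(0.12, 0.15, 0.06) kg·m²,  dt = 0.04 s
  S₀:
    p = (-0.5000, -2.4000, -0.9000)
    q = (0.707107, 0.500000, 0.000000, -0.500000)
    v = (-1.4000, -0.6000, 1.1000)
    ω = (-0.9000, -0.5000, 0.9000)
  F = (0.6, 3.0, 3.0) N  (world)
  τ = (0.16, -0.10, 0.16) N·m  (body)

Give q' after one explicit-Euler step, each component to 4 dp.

q' = (0.7248, 0.4821, -0.0071, -0.4921)

2q̇ = q⊗(0,ω) = (0.9000000, -0.8863963, -0.3535535, 0.3863963)
updated quaternion q' = (0.7248, 0.4821, -0.0071, -0.4921)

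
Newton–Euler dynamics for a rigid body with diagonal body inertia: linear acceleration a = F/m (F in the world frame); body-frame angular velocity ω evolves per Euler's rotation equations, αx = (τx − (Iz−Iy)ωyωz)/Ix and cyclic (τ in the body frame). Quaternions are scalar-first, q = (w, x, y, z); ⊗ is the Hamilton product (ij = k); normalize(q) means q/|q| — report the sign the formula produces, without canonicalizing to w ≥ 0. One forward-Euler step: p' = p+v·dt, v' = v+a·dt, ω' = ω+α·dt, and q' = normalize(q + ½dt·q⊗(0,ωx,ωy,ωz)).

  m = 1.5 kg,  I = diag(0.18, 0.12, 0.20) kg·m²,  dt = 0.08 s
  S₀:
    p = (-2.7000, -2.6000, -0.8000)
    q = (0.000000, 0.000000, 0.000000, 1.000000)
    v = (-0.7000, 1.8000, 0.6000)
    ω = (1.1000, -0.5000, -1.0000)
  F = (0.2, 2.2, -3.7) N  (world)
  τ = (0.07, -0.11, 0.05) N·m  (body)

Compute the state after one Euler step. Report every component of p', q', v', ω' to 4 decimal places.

(τ − ω×Iω)/I = (0.1667, -1.1000, 0.0850)
ω' = ω + α·dt = (1.1133, -0.5880, -0.9932)
2q̇ = q⊗(0,ω) = (1.0000000, 0.5000000, 1.1000000, 0.0000000)
q + ½dt·q⊗(0,ω), renormalized = (0.0399, 0.0200, 0.0439, 0.9980)
linear accel F/m = (0.1333, 1.4667, -2.4667)
p' = p + v·dt = (-2.7560, -2.4560, -0.7520)
new velocity v' = (-0.6893, 1.9173, 0.4027)

p' = (-2.7560, -2.4560, -0.7520)
q' = (0.0399, 0.0200, 0.0439, 0.9980)
v' = (-0.6893, 1.9173, 0.4027)
ω' = (1.1133, -0.5880, -0.9932)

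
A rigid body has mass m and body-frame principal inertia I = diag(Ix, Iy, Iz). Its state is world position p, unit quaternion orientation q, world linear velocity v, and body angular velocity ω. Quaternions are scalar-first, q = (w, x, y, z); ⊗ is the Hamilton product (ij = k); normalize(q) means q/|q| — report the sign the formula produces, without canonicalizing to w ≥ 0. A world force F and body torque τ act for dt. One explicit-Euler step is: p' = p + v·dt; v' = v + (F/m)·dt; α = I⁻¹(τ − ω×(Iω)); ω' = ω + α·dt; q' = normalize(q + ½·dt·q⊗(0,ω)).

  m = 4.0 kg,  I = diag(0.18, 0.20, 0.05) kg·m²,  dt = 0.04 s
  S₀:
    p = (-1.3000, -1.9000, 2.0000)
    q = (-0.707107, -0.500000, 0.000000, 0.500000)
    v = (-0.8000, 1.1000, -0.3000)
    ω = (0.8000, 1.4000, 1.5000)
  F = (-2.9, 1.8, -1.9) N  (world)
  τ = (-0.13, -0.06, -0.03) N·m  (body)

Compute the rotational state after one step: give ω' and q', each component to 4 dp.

gyro term ω×Iω = (-0.3150, 0.1560, 0.0224)
angular accel α = (1.0278, -1.0800, -1.0480)
ω + α·dt = (0.8411, 1.3568, 1.4581)
2q̇ = q⊗(0,ω) = (-0.3500000, -1.2656856, 0.1600502, -1.7606605)
updated quaternion q' = (-0.7134, -0.5248, 0.0032, 0.4643)

ω' = (0.8411, 1.3568, 1.4581)
q' = (-0.7134, -0.5248, 0.0032, 0.4643)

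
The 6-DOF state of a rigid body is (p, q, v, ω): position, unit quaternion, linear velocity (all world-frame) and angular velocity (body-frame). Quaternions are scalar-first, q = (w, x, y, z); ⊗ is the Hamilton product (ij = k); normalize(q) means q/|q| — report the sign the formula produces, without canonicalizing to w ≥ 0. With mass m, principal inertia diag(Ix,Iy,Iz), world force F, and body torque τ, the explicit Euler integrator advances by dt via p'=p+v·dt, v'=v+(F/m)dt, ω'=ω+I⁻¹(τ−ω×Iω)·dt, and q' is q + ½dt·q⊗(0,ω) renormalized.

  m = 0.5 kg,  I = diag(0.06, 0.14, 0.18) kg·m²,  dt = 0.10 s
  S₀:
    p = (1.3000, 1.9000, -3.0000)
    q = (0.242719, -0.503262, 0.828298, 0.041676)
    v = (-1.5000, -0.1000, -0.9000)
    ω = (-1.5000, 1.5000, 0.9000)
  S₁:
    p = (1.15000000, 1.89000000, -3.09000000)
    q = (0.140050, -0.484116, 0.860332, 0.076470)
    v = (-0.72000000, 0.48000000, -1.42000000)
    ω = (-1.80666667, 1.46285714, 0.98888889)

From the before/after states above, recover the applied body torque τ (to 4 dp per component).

τ = (-0.1300, 0.1100, -0.0200)

rate change Δω = (-0.30666667, -0.03714286, 0.08888889)
ω₀×(Iω₀) = (0.0540, 0.1620, -0.1800)
applied torque τ = (-0.1300, 0.1100, -0.0200)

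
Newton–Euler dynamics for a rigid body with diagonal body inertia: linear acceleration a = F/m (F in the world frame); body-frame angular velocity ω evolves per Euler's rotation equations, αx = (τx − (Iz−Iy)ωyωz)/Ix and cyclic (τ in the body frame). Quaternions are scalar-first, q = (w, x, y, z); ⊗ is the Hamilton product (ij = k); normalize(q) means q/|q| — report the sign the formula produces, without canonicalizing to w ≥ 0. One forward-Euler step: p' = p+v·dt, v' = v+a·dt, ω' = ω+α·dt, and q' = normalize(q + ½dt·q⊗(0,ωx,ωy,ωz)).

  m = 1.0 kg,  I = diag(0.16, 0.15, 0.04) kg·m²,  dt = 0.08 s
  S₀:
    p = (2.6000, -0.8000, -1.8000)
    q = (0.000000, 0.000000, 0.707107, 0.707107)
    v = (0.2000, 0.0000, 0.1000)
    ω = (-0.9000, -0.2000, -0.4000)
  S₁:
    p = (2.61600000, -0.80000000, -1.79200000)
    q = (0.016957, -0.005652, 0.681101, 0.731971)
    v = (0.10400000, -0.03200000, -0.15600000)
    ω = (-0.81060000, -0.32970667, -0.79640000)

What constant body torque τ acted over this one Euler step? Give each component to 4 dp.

τ = (0.1700, -0.2000, -0.2000)

ω₁ − ω₀ = (0.08940000, -0.12970667, -0.39640000)
I·α + gyro = (0.1700, -0.2000, -0.2000)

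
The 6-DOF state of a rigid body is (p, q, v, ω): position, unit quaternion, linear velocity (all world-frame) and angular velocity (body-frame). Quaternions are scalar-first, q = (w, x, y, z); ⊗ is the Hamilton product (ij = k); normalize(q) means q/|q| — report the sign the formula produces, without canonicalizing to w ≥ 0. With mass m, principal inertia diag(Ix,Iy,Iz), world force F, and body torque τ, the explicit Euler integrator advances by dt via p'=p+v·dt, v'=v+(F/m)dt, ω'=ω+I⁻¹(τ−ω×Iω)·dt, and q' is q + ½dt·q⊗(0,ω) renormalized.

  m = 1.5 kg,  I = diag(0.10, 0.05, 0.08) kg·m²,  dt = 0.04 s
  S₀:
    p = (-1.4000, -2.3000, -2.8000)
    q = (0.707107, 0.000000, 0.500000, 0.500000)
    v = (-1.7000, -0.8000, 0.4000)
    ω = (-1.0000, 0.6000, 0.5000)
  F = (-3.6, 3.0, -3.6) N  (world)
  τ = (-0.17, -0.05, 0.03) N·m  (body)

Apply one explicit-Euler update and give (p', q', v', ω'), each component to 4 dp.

(τ − ω×Iω)/I = (-1.7900, -0.8000, 0.0000)
new body rate ω' = (-1.0716, 0.5680, 0.5000)
q⊗(0,ω) = (-0.5500000, -0.7571070, -0.0757358, 0.8535535)
q + ½dt·q⊗(0,ω), renormalized = (0.6959, -0.0151, 0.4983, 0.5169)
linear accel F/m = (-2.4000, 2.0000, -2.4000)
new position p' = (-1.4680, -2.3320, -2.7840)
v' = v + a·dt = (-1.7960, -0.7200, 0.3040)

p' = (-1.4680, -2.3320, -2.7840)
q' = (0.6959, -0.0151, 0.4983, 0.5169)
v' = (-1.7960, -0.7200, 0.3040)
ω' = (-1.0716, 0.5680, 0.5000)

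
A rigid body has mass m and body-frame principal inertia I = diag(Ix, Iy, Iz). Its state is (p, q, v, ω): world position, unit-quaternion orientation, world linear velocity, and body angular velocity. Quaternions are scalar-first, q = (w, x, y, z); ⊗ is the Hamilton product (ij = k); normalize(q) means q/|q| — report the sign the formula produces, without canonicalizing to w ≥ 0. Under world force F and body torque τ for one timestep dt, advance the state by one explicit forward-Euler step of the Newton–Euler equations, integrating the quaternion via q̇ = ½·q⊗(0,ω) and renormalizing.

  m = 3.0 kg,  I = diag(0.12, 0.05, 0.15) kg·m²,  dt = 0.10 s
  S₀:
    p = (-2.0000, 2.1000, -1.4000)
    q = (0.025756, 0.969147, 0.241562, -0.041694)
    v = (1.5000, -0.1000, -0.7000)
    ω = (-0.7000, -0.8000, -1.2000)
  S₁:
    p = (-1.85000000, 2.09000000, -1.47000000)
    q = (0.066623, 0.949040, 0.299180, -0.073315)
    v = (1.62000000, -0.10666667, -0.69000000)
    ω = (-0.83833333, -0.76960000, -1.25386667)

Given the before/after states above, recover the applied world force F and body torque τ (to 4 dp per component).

F = (3.6000, -0.2000, 0.3000)
τ = (-0.0700, -0.0100, -0.1200)

Δv = v₁−v₀ = (0.12000000, -0.00666667, 0.01000000)
F = m·Δv/dt = (3.6000, -0.2000, 0.3000)
Δω = ω₁−ω₀ = (-0.13833333, 0.03040000, -0.05386667)
τ = I·(Δω/dt) + ω₀×(Iω₀) = (-0.0700, -0.0100, -0.1200)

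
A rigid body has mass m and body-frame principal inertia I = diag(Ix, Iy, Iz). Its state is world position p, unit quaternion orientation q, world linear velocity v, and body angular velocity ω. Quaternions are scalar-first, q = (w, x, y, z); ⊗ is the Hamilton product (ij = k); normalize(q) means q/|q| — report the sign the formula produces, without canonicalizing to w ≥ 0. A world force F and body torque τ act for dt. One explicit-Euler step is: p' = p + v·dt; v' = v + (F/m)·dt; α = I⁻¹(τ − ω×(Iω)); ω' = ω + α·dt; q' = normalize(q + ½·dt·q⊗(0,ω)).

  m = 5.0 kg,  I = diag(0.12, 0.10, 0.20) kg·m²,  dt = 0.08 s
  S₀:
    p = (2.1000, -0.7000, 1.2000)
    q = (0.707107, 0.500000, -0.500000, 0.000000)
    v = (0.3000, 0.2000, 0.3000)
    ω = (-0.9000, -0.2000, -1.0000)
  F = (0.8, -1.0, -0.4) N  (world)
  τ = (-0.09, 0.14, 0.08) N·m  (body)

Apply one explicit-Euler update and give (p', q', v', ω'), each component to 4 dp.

p' = (2.1240, -0.6840, 1.2240)
q' = (0.7200, 0.4938, -0.4849, -0.0502)
v' = (0.3128, 0.1840, 0.2936)
ω' = (-0.9733, -0.0304, -0.9666)

precession coupling ω×(Iω) = (0.0200, -0.0720, -0.0036)
(τ − ω×Iω)/I = (-0.9167, 2.1200, 0.4180)
ω' = ω + α·dt = (-0.9733, -0.0304, -0.9666)
2q̇ = q⊗(0,ω) = (0.3500000, -0.1363963, 0.3585786, -1.2571070)
q + ½dt·q⊗(0,ω), renormalized = (0.7200, 0.4938, -0.4849, -0.0502)
p' = p + v·dt = (2.1240, -0.6840, 1.2240)
new velocity v' = (0.3128, 0.1840, 0.2936)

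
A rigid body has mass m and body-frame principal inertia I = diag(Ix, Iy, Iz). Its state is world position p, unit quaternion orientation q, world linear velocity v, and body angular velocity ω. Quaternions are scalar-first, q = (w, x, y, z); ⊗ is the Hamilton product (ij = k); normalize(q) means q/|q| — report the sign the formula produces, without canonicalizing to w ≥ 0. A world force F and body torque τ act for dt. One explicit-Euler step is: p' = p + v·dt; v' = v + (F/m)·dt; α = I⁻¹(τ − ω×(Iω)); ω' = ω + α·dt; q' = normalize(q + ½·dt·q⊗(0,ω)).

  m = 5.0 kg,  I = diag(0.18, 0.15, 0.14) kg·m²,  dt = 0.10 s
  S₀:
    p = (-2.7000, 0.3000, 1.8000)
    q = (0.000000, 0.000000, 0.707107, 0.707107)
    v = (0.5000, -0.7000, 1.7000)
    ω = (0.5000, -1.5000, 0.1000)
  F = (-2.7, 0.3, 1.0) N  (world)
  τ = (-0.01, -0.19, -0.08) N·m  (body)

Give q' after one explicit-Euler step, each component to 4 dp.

q⊗(0,ω) = (0.9899498, 1.1313712, 0.3535535, -0.3535535)
q' = normalize(q + ½dt·q⊗(0,ω)) = (0.0493, 0.0564, 0.7225, 0.6873)

q' = (0.0493, 0.0564, 0.7225, 0.6873)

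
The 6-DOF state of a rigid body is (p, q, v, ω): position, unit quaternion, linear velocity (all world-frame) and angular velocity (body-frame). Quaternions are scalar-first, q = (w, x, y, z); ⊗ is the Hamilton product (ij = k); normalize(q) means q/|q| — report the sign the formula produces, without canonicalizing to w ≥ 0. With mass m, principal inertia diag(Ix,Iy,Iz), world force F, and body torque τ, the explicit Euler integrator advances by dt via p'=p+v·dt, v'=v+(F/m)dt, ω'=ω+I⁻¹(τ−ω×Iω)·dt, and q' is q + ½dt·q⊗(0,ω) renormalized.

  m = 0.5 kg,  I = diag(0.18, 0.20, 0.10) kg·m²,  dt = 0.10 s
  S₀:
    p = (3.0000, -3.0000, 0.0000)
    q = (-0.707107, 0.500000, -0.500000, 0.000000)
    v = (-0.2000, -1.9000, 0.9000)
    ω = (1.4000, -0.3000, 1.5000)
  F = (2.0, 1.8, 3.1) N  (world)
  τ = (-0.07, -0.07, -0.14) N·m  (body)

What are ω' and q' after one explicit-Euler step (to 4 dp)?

ω' = (1.3361, -0.4190, 1.3684)
q' = (-0.7456, 0.4108, -0.5241, -0.0254)

precession coupling ω×(Iω) = (0.0450, 0.1680, -0.0084)
α = I⁻¹(τ − ω×Iω) = (-0.6389, -1.1900, -1.3160)
ω + α·dt = (1.3361, -0.4190, 1.3684)
2q̇ = q⊗(0,ω) = (-0.8500000, -1.7399498, -0.5378679, -0.5106605)
updated quaternion q' = (-0.7456, 0.4108, -0.5241, -0.0254)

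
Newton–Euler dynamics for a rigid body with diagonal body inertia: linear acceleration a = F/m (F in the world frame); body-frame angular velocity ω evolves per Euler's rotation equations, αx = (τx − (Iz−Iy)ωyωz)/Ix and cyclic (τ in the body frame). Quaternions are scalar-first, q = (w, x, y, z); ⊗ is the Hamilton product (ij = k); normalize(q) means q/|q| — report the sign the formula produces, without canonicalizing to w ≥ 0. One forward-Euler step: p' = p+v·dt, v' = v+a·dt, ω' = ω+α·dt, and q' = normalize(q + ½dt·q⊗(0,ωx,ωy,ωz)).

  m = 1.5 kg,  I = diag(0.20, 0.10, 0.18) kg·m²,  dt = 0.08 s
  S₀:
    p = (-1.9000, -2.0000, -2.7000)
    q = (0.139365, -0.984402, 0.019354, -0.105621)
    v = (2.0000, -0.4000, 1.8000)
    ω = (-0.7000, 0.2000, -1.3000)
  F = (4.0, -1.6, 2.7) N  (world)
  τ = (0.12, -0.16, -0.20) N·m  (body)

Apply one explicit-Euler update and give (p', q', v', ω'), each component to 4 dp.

p' = (-1.7400, -2.0320, -2.5560)
q' = (0.1060, -0.9867, -0.0277, -0.1200)
v' = (2.2133, -0.4853, 1.9440)
ω' = (-0.6437, 0.0574, -1.3951)

(τ − ω×Iω)/I = (0.7040, -1.7820, -1.1889)
ω' = ω + α·dt = (-0.6437, 0.0574, -1.3951)
q⊗(0,ω) = (-0.8302595, -0.1015915, -1.1779149, -0.3645071)
q' = normalize(q + ½dt·q⊗(0,ω)) = (0.1060, -0.9867, -0.0277, -0.1200)
linear accel F/m = (2.6667, -1.0667, 1.8000)
p' = p + v·dt = (-1.7400, -2.0320, -2.5560)
new velocity v' = (2.2133, -0.4853, 1.9440)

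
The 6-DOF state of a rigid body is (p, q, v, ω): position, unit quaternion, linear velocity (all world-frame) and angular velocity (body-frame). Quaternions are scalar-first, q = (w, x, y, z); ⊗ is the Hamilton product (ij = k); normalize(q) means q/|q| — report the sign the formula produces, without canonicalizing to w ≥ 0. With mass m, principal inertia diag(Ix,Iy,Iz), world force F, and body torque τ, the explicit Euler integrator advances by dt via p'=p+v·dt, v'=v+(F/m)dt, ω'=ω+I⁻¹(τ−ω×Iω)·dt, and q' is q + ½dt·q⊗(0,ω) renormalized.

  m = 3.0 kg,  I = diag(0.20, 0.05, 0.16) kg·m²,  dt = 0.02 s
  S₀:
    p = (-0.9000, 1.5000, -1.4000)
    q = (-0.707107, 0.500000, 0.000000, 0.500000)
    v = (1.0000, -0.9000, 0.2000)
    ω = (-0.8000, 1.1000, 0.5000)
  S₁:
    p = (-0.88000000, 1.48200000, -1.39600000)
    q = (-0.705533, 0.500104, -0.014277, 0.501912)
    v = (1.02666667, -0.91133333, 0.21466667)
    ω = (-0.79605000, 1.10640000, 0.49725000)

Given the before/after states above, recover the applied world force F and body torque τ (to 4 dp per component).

F = (4.0000, -1.7000, 2.2000)
τ = (0.1000, 0.0000, 0.1100)

Δω = ω₁−ω₀ = (0.00395000, 0.00640000, -0.00275000)
τ = I·(Δω/dt) + ω₀×(Iω₀) = (0.1000, 0.0000, 0.1100)
velocity change Δv = (0.02666667, -0.01133333, 0.01466667)
F = m·Δv/dt = (4.0000, -1.7000, 2.2000)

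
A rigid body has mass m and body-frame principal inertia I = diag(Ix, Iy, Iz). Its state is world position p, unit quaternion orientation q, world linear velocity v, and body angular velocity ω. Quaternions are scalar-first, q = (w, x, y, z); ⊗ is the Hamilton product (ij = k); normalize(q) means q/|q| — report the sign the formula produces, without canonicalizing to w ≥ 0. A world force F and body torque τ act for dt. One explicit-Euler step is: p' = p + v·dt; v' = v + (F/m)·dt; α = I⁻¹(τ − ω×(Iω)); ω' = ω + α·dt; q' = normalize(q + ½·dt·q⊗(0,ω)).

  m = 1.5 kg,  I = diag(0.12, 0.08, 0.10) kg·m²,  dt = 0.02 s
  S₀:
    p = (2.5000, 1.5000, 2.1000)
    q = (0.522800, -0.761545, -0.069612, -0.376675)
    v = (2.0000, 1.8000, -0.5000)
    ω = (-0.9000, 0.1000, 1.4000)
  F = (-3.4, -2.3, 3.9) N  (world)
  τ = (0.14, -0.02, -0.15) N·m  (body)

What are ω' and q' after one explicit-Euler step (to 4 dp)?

ω×(Iω) gyroscopic = (0.0028, -0.0252, 0.0036)
(τ − ω×Iω)/I = (1.1433, 0.0650, -1.5360)
ω + α·dt = (-0.8771, 0.1013, 1.3693)
2q̇ = q⊗(0,ω) = (-0.1510843, -0.5303093, 1.4574505, 0.5931147)
q' = normalize(q + ½dt·q⊗(0,ω)) = (0.5212, -0.7667, -0.0550, -0.3707)

ω' = (-0.8771, 0.1013, 1.3693)
q' = (0.5212, -0.7667, -0.0550, -0.3707)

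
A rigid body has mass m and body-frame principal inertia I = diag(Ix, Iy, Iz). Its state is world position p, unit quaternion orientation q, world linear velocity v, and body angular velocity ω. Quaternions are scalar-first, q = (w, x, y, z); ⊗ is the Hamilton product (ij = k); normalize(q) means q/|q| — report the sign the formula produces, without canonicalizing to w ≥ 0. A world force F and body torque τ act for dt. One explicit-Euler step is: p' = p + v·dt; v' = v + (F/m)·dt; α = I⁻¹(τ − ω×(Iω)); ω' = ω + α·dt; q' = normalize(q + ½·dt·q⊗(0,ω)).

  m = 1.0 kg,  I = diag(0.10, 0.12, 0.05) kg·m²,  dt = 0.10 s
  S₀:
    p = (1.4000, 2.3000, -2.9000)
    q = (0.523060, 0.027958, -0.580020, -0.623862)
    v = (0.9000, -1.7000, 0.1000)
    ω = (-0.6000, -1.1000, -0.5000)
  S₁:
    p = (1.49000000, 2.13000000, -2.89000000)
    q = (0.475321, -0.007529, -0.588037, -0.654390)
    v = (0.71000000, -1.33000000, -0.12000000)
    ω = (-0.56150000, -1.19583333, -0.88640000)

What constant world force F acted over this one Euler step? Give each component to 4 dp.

Δv = v₁−v₀ = (-0.19000000, 0.37000000, -0.22000000)
m·(v₁−v₀)/dt = (-1.9000, 3.7000, -2.2000)

F = (-1.9000, 3.7000, -2.2000)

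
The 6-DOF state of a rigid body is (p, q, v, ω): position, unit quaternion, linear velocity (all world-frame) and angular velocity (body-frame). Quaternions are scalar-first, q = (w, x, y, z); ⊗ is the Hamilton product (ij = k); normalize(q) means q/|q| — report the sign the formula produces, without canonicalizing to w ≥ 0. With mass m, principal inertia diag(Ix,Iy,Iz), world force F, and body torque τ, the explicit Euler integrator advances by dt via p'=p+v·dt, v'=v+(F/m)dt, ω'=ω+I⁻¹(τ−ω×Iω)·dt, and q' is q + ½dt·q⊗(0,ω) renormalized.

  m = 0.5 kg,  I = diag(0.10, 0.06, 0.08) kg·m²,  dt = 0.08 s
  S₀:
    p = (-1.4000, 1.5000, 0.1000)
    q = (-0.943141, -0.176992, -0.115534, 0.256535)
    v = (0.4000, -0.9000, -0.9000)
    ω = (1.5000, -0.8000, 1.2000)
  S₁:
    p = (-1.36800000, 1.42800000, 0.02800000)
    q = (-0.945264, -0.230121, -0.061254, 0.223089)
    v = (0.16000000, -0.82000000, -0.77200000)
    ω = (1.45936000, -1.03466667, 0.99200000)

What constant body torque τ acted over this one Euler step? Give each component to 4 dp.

Δω = ω₁−ω₀ = (-0.04064000, -0.23466667, -0.20800000)
I·α + gyro = (-0.0700, -0.1400, -0.1600)

τ = (-0.0700, -0.1400, -0.1600)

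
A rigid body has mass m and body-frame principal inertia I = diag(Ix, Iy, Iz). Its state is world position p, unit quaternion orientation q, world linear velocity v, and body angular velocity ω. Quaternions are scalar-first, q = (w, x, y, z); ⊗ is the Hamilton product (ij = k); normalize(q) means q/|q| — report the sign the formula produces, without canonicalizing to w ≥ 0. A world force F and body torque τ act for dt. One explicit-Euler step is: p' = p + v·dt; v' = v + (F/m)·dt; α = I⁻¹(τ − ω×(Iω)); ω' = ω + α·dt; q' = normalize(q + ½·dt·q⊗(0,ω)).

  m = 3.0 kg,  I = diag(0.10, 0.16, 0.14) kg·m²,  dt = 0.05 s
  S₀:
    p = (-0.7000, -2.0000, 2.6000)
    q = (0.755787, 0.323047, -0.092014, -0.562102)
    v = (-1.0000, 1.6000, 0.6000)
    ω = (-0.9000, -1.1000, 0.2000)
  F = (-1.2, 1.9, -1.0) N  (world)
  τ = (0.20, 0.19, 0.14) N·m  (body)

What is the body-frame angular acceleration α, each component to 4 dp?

ω×(Iω) gyroscopic = (0.0044, 0.0072, 0.0594)
angular accel α = (1.9560, 1.1425, 0.5757)

α = (1.9560, 1.1425, 0.5757)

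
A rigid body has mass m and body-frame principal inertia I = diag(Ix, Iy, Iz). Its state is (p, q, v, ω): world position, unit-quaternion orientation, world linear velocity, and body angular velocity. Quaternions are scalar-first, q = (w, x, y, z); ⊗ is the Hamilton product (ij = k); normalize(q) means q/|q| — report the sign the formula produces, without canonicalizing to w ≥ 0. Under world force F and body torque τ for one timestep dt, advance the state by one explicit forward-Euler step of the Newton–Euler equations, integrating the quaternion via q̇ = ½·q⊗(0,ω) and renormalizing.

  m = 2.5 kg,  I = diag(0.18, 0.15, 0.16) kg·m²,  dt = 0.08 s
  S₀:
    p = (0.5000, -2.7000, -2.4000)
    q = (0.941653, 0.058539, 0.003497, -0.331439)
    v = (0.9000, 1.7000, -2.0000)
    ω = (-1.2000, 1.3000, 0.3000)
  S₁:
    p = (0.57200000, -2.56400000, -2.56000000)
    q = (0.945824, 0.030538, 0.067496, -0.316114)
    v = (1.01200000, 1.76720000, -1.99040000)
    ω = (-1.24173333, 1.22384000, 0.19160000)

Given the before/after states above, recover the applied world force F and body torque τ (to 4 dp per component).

v₁ − v₀ = (0.11200000, 0.06720000, 0.00960000)
F = m·Δv/dt = (3.5000, 2.1000, 0.3000)
ω₁ − ω₀ = (-0.04173333, -0.07616000, -0.10840000)
gyro term ω₀×Iω₀ = (0.0039, -0.0072, 0.0468)
I·α + gyro = (-0.0900, -0.1500, -0.1700)

F = (3.5000, 2.1000, 0.3000)
τ = (-0.0900, -0.1500, -0.1700)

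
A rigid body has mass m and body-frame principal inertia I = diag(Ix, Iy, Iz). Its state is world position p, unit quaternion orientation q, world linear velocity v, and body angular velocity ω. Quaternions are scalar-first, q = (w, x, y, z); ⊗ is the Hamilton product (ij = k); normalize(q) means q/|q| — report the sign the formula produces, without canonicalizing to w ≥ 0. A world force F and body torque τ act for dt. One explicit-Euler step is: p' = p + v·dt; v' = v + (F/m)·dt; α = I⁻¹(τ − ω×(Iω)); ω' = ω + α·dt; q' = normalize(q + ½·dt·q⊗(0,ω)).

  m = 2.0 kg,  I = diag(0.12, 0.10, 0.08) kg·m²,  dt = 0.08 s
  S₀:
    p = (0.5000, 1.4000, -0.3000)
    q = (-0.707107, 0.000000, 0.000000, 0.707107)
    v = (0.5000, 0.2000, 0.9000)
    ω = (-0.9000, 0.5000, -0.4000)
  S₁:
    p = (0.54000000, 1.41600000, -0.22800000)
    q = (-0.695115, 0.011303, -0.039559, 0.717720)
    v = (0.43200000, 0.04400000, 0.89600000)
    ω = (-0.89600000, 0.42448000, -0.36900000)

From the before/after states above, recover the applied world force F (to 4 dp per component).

F = (-1.7000, -3.9000, -0.1000)

v₁ − v₀ = (-0.06800000, -0.15600000, -0.00400000)
F = m·Δv/dt = (-1.7000, -3.9000, -0.1000)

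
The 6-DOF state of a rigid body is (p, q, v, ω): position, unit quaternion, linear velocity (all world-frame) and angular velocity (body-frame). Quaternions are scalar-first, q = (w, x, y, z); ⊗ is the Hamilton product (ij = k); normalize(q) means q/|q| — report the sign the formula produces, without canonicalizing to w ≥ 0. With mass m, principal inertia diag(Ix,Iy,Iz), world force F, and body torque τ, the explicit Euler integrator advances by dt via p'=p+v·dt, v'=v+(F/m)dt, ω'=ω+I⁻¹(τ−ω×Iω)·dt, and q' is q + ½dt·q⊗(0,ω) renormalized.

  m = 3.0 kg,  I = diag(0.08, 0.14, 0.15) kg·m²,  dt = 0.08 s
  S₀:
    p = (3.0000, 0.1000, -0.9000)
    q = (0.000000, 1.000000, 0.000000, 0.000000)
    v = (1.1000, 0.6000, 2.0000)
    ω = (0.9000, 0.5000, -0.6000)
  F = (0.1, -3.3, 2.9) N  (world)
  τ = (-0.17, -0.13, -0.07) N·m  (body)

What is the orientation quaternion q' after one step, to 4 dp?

q⊗(0,ω) = (-0.9000000, 0.0000000, 0.6000000, 0.5000000)
q' = normalize(q + ½dt·q⊗(0,ω)) = (-0.0360, 0.9989, 0.0240, 0.0200)

q' = (-0.0360, 0.9989, 0.0240, 0.0200)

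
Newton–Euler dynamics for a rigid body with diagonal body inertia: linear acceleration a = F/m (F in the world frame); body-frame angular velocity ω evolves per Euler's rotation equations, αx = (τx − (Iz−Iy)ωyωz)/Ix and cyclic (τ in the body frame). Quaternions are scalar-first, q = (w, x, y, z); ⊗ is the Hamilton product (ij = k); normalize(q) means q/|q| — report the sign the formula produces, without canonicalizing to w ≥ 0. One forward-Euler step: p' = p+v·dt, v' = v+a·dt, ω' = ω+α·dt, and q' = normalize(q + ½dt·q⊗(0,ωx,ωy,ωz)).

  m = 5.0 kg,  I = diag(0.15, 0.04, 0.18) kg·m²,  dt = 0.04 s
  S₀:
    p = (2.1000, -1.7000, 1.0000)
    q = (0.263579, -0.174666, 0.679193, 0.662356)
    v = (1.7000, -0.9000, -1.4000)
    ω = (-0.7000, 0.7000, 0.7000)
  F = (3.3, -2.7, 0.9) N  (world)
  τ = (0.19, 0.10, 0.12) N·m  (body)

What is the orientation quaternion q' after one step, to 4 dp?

q' = (0.2423, -0.1781, 0.6759, 0.6729)

Hamilton product q⊗(0,ω) = (-1.0613505, -0.1727194, -0.1568777, 0.5376742)
q + ½dt·q⊗(0,ω), renormalized = (0.2423, -0.1781, 0.6759, 0.6729)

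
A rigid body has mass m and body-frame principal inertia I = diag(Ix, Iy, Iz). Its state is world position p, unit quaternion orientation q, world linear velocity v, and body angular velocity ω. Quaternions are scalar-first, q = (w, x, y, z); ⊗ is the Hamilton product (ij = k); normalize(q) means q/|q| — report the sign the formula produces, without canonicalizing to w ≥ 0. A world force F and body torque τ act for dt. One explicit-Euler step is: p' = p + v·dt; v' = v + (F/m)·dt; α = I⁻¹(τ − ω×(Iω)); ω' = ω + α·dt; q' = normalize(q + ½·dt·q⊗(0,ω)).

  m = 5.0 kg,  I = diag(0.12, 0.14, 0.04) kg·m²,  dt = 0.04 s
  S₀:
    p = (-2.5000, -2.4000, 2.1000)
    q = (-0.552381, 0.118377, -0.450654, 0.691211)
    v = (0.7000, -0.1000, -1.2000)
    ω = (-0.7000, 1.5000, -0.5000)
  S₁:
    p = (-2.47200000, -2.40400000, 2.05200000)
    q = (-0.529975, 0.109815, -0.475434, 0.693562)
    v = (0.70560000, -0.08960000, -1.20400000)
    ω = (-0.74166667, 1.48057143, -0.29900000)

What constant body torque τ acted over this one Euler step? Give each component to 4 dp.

τ = (-0.0500, -0.0400, 0.1800)

Δω = ω₁−ω₀ = (-0.04166667, -0.01942857, 0.20100000)
applied torque τ = (-0.0500, -0.0400, 0.1800)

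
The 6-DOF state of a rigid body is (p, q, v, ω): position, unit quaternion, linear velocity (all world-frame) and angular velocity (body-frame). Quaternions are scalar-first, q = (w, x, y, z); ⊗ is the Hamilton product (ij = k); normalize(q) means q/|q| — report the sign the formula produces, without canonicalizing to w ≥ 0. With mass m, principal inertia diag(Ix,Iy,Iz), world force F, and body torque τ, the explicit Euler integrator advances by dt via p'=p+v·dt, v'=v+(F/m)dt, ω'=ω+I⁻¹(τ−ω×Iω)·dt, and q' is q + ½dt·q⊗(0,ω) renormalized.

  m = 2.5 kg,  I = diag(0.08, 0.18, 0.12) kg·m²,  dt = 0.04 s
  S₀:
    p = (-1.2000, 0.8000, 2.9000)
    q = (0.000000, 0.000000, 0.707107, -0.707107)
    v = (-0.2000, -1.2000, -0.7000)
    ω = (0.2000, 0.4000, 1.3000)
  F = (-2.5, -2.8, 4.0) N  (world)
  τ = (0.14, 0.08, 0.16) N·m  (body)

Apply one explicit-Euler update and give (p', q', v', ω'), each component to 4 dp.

p' = (-1.2080, 0.7520, 2.8720)
q' = (0.0127, 0.0240, 0.7040, -0.7097)
v' = (-0.2400, -1.2448, -0.6360)
ω' = (0.2856, 0.4201, 1.3507)

a = F/m = (-1.0000, -1.1200, 1.6000)
new position p' = (-1.2080, 0.7520, 2.8720)
new velocity v' = (-0.2400, -1.2448, -0.6360)
(τ − ω×Iω)/I = (2.1400, 0.5022, 1.2667)
ω' = ω + α·dt = (0.2856, 0.4201, 1.3507)
2q̇ = q⊗(0,ω) = (0.6363963, 1.2020819, -0.1414214, -0.1414214)
q + ½dt·q⊗(0,ω), renormalized = (0.0127, 0.0240, 0.7040, -0.7097)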